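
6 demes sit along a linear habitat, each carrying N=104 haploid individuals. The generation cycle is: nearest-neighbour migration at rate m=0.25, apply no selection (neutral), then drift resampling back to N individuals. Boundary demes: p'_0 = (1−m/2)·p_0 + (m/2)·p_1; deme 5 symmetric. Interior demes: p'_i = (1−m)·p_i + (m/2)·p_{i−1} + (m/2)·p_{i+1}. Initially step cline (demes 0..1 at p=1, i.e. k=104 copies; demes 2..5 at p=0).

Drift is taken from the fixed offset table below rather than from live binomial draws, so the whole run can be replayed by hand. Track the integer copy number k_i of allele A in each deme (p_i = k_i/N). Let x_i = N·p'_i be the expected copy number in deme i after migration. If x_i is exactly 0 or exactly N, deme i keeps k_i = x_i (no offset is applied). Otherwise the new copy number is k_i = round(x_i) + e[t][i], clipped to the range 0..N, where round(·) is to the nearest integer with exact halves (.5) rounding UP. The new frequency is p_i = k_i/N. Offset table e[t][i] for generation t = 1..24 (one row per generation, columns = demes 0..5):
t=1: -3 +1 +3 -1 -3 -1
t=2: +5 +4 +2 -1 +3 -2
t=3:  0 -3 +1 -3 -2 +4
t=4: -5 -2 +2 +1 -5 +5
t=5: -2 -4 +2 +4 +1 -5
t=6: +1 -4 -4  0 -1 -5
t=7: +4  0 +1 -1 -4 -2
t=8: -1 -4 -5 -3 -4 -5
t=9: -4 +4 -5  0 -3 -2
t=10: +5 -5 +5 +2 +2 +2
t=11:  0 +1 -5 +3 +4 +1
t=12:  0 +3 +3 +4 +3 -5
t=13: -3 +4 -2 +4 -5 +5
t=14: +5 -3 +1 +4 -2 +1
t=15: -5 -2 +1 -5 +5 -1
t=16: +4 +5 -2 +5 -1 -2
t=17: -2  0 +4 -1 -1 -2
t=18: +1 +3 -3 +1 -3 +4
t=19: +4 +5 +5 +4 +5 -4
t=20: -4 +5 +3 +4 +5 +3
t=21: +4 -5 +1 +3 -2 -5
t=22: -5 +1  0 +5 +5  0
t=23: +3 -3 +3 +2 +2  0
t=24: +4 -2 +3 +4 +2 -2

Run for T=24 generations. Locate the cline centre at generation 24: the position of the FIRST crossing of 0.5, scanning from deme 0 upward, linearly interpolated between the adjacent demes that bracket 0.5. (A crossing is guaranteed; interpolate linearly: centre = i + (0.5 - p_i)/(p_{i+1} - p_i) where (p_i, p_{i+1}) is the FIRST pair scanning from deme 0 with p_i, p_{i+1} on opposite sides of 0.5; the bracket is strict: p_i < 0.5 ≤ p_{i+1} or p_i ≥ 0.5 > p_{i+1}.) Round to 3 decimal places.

2.556

t=0: k=[104 104 0 0 0 0]
t=1: x=[104.0000 91.0000 13.0000 0.0000 0.0000 0.0000] k=[104 92 16 0 0 0]
t=2: x=[102.5000 84.0000 23.5000 2.0000 0.0000 0.0000] k=[104 88 26 1 0 0]
t=3: x=[102.0000 82.2500 30.6250 4.0000 0.1250 0.0000] k=[102 79 32 1 0 0]
t=4: x=[99.1250 76.0000 34.0000 4.7500 0.1250 0.0000] k=[94 74 36 6 0 0]
t=5: x=[91.5000 71.7500 37.0000 9.0000 0.7500 0.0000] k=[90 68 39 13 2 0]
t=6: x=[87.2500 67.1250 39.3750 14.8750 3.1250 0.2500] k=[88 63 35 15 2 0]
t=7: x=[84.8750 62.6250 36.0000 15.8750 3.3750 0.2500] k=[89 63 37 15 0 0]
t=8: x=[85.7500 63.0000 37.5000 15.8750 1.8750 0.0000] k=[85 59 33 13 0 0]
t=9: x=[81.7500 59.0000 33.7500 13.8750 1.6250 0.0000] k=[78 63 29 14 0 0]
t=10: x=[76.1250 60.6250 31.3750 14.1250 1.7500 0.0000] k=[81 56 36 16 4 0]
t=11: x=[77.8750 56.6250 36.0000 17.0000 5.0000 0.5000] k=[78 58 31 20 9 2]
t=12: x=[75.5000 57.1250 33.0000 20.0000 9.5000 2.8750] k=[76 60 36 24 13 0]
t=13: x=[74.0000 59.0000 37.5000 24.1250 12.7500 1.6250] k=[71 63 36 28 8 7]
t=14: x=[70.0000 60.6250 38.3750 26.5000 10.3750 7.1250] k=[75 58 39 31 8 8]
t=15: x=[72.8750 57.7500 40.3750 29.1250 10.8750 8.0000] k=[68 56 41 24 16 7]
t=16: x=[66.5000 55.6250 40.7500 25.1250 15.8750 8.1250] k=[71 61 39 30 15 6]
t=17: x=[69.7500 59.5000 40.6250 29.2500 15.7500 7.1250] k=[68 60 45 28 15 5]
t=18: x=[67.0000 59.1250 44.7500 28.5000 15.3750 6.2500] k=[68 62 42 30 12 10]
t=19: x=[67.2500 60.2500 43.0000 29.2500 14.0000 10.2500] k=[71 65 48 33 19 6]
t=20: x=[70.2500 63.6250 48.2500 33.1250 19.1250 7.6250] k=[66 69 51 37 24 11]
t=21: x=[66.3750 66.3750 51.5000 37.1250 24.0000 12.6250] k=[70 61 53 40 22 8]
t=22: x=[68.8750 61.1250 52.3750 39.3750 22.5000 9.7500] k=[64 62 52 44 28 10]
t=23: x=[63.7500 61.0000 52.2500 43.0000 27.7500 12.2500] k=[67 58 55 45 30 12]
t=24: x=[65.8750 58.7500 54.1250 44.3750 29.6250 14.2500] k=[70 57 57 48 32 12]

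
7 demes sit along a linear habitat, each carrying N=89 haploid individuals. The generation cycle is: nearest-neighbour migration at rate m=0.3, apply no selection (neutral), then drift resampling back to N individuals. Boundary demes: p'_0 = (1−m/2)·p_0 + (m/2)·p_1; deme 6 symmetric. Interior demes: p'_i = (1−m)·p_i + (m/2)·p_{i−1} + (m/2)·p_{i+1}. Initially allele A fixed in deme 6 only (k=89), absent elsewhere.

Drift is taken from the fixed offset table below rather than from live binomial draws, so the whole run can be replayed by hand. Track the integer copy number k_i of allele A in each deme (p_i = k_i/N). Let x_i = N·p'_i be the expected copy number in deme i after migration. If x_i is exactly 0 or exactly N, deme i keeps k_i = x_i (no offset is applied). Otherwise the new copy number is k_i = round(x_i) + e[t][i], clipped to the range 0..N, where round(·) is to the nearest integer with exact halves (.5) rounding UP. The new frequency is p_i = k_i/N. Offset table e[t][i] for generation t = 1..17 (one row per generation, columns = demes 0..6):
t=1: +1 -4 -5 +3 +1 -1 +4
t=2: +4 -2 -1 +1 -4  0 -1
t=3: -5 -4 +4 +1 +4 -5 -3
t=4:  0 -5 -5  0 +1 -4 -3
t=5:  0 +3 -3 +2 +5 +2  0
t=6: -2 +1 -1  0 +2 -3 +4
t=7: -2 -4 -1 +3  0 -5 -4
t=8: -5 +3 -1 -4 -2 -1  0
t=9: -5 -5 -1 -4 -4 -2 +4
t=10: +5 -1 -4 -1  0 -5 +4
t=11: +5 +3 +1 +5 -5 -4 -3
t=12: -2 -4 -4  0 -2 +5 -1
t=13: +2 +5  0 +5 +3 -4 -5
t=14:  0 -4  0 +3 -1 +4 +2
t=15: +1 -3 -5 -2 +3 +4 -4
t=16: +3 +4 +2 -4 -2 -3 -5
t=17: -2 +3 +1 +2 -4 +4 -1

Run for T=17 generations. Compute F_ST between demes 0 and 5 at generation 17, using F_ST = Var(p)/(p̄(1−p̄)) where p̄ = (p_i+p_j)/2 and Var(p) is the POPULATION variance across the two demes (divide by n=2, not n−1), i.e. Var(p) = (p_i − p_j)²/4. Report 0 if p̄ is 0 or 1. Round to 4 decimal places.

0.1338

t=0: k=[0 0 0 0 0 0 89]
t=1: x=[0.0000 0.0000 0.0000 0.0000 0.0000 13.3500 75.6500] k=[0 0 0 0 0 12 80]
t=2: x=[0.0000 0.0000 0.0000 0.0000 1.8000 20.4000 69.8000] k=[0 0 0 0 0 20 69]
t=3: x=[0.0000 0.0000 0.0000 0.0000 3.0000 24.3500 61.6500] k=[0 0 0 0 7 19 59]
t=4: x=[0.0000 0.0000 0.0000 1.0500 7.7500 23.2000 53.0000] k=[0 0 0 1 9 19 50]
t=5: x=[0.0000 0.0000 0.1500 2.0500 9.3000 22.1500 45.3500] k=[0 0 0 4 14 24 45]
t=6: x=[0.0000 0.0000 0.6000 4.9000 14.0000 25.6500 41.8500] k=[0 0 0 5 16 23 46]
t=7: x=[0.0000 0.0000 0.7500 5.9000 15.4000 25.4000 42.5500] k=[0 0 0 9 15 20 39]
t=8: x=[0.0000 0.0000 1.3500 8.5500 14.8500 22.1000 36.1500] k=[0 0 0 5 13 21 36]
t=9: x=[0.0000 0.0000 0.7500 5.4500 13.0000 22.0500 33.7500] k=[0 0 0 1 9 20 38]
t=10: x=[0.0000 0.0000 0.1500 2.0500 9.4500 21.0500 35.3000] k=[0 0 0 1 9 16 39]
t=11: x=[0.0000 0.0000 0.1500 2.0500 8.8500 18.4000 35.5500] k=[0 0 1 7 4 14 33]
t=12: x=[0.0000 0.1500 1.7500 5.6500 5.9500 15.3500 30.1500] k=[0 0 0 6 4 20 29]
t=13: x=[0.0000 0.0000 0.9000 4.8000 6.7000 18.9500 27.6500] k=[0 0 1 10 10 15 23]
t=14: x=[0.0000 0.1500 2.2000 8.6500 10.7500 15.4500 21.8000] k=[0 0 2 12 10 19 24]
t=15: x=[0.0000 0.3000 3.2000 10.2000 11.6500 18.4000 23.2500] k=[0 0 0 8 15 22 19]
t=16: x=[0.0000 0.0000 1.2000 7.8500 15.0000 20.5000 19.4500] k=[0 0 3 4 13 18 14]
t=17: x=[0.0000 0.4500 2.7000 5.2000 12.4000 16.6500 14.6000] k=[0 3 4 7 8 21 14]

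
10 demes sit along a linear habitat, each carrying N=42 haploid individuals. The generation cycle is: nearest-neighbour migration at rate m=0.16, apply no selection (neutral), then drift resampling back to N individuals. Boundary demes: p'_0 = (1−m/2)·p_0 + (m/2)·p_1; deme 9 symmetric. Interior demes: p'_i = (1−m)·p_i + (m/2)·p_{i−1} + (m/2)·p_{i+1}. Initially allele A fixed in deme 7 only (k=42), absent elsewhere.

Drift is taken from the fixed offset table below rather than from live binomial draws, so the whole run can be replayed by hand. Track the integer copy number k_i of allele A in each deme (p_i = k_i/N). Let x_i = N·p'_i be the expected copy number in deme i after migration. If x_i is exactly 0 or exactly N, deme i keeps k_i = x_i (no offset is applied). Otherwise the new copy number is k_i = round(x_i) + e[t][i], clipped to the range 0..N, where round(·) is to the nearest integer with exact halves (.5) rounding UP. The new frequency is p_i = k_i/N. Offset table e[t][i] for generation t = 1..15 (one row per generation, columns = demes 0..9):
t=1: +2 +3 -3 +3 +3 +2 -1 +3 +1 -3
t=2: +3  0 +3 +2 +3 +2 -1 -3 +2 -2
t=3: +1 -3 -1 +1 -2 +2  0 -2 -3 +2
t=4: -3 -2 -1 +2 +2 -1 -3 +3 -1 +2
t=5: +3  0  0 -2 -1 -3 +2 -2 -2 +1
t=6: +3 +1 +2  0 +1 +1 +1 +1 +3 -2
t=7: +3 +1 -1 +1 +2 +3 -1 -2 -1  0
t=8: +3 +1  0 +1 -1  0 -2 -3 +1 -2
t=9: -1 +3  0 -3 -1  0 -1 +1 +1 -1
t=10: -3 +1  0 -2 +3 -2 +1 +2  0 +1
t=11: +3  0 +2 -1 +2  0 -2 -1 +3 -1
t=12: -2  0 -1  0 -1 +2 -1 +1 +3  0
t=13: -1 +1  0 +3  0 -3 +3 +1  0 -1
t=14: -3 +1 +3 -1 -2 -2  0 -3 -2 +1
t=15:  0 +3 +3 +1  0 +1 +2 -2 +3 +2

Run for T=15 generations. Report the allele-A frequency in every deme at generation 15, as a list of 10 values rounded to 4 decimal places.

t=0: k=[0 0 0 0 0 0 0 42 0 0]
t=1: x=[0.0000 0.0000 0.0000 0.0000 0.0000 0.0000 3.3600 35.2800 3.3600 0.0000] k=[0 0 0 0 0 0 2 38 4 0]
t=2: x=[0.0000 0.0000 0.0000 0.0000 0.0000 0.1600 4.7200 32.4000 6.4000 0.3200] k=[0 0 0 0 0 2 4 29 8 0]
t=3: x=[0.0000 0.0000 0.0000 0.0000 0.1600 2.0000 5.8400 25.3200 9.0400 0.6400] k=[0 0 0 0 0 4 6 23 6 3]
t=4: x=[0.0000 0.0000 0.0000 0.0000 0.3200 3.8400 7.2000 20.2800 7.1200 3.2400] k=[0 0 0 0 2 3 4 23 6 5]
t=5: x=[0.0000 0.0000 0.0000 0.1600 1.9200 3.0000 5.4400 20.1200 7.2800 5.0800] k=[0 0 0 0 1 0 7 18 5 6]
t=6: x=[0.0000 0.0000 0.0000 0.0800 0.8400 0.6400 7.3200 16.0800 6.1200 5.9200] k=[0 0 0 0 2 2 8 17 9 4]
t=7: x=[0.0000 0.0000 0.0000 0.1600 1.8400 2.4800 8.2400 15.6400 9.2400 4.4000] k=[0 0 0 1 4 5 7 14 8 4]
t=8: x=[0.0000 0.0000 0.0800 1.1600 3.8400 5.0800 7.4000 12.9600 8.1600 4.3200] k=[0 0 0 2 3 5 5 10 9 2]
t=9: x=[0.0000 0.0000 0.1600 1.9200 3.0800 4.8400 5.4000 9.5200 8.5200 2.5600] k=[0 0 0 0 2 5 4 11 10 2]
t=10: x=[0.0000 0.0000 0.0000 0.1600 2.0800 4.6800 4.6400 10.3600 9.4400 2.6400] k=[0 0 0 0 5 3 6 12 9 4]
t=11: x=[0.0000 0.0000 0.0000 0.4000 4.4400 3.4000 6.2400 11.2800 8.8400 4.4000] k=[0 0 0 0 6 3 4 10 12 3]
t=12: x=[0.0000 0.0000 0.0000 0.4800 5.2800 3.3200 4.4000 9.6800 11.1200 3.7200] k=[0 0 0 0 4 5 3 11 14 4]
t=13: x=[0.0000 0.0000 0.0000 0.3200 3.7600 4.7600 3.8000 10.6000 12.9600 4.8000] k=[0 0 0 3 4 2 7 12 13 4]
t=14: x=[0.0000 0.0000 0.2400 2.8400 3.7600 2.5600 7.0000 11.6800 12.2000 4.7200] k=[0 0 3 2 2 1 7 9 10 6]
t=15: x=[0.0000 0.2400 2.6800 2.0800 1.9200 1.5600 6.6800 8.9200 9.6000 6.3200] k=[0 3 6 3 2 3 9 7 13 8]

[0.0000, 0.0714, 0.1429, 0.0714, 0.0476, 0.0714, 0.2143, 0.1667, 0.3095, 0.1905]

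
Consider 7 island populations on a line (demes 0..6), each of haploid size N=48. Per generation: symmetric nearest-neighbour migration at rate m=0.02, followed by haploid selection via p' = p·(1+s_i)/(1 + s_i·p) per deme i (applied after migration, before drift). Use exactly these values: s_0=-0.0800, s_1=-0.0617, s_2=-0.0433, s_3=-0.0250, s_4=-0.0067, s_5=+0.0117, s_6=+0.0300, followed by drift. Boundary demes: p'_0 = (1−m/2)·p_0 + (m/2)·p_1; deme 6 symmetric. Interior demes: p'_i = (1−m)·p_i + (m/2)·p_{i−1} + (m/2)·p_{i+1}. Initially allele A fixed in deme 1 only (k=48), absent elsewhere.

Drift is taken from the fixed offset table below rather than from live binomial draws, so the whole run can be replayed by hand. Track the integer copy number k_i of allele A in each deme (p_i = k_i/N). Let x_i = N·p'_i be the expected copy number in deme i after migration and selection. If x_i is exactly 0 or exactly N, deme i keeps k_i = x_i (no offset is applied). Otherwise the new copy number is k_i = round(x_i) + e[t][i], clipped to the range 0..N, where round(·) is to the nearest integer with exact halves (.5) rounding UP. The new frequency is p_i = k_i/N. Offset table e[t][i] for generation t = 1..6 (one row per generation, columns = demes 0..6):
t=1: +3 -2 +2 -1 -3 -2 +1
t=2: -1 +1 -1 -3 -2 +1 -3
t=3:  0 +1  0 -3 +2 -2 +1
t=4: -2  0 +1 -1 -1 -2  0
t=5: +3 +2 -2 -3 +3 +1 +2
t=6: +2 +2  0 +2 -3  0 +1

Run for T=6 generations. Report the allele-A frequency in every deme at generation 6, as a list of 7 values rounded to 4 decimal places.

t=0: k=[0 48 0 0 0 0 0]
t=1: x=[0.4420 46.9782 0.4594 0.0000 0.0000 0.0000 0.0000] k=[3 45 2 0 0 0 0]
t=2: x=[3.1644 43.9184 2.3107 0.0195 0.0000 0.0000 0.0000] k=[2 45 1 0 0 0 0]
t=3: x=[2.2447 43.8973 1.3698 0.0098 0.0000 0.0000 0.0000] k=[2 45 1 0 0 0 0]
t=4: x=[2.2447 43.8973 1.3698 0.0098 0.0000 0.0000 0.0000] k=[0 44 2 0 0 0 0]
t=5: x=[0.4051 42.8547 2.3011 0.0195 0.0000 0.0000 0.0000] k=[3 45 0 0 0 0 0]
t=6: x=[3.1644 43.8973 0.4307 0.0000 0.0000 0.0000 0.0000] k=[5 46 0 0 0 0 0]

[0.1042, 0.9583, 0.0000, 0.0000, 0.0000, 0.0000, 0.0000]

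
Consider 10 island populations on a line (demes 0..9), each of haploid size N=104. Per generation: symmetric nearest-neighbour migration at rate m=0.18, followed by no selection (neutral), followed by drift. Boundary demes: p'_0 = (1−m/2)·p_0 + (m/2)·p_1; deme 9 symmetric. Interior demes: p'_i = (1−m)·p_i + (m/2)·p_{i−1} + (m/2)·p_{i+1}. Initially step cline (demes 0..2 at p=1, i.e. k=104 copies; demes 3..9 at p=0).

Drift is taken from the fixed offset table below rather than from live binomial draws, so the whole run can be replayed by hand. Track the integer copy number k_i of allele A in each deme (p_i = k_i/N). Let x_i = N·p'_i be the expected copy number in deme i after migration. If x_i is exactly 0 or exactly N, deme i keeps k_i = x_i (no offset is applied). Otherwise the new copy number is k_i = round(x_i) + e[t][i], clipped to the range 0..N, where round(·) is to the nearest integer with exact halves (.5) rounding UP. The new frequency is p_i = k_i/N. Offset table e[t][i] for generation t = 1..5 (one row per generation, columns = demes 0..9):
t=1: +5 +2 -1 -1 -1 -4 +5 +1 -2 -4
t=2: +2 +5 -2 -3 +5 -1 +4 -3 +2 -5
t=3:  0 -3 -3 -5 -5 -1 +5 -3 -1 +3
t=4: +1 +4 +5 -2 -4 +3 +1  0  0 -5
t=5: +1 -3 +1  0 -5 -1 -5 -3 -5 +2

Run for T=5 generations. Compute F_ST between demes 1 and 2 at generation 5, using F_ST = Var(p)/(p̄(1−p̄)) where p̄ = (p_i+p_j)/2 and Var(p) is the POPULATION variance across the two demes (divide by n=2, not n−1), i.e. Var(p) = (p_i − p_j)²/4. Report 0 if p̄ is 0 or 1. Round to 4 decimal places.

t=0: k=[104 104 104 0 0 0 0 0 0 0]
t=1: x=[104.0000 104.0000 94.6400 9.3600 0.0000 0.0000 0.0000 0.0000 0.0000 0.0000] k=[104 104 94 8 0 0 0 0 0 0]
t=2: x=[104.0000 103.1000 87.1600 15.0200 0.7200 0.0000 0.0000 0.0000 0.0000 0.0000] k=[104 104 85 12 6 0 0 0 0 0]
t=3: x=[104.0000 102.2900 80.1400 18.0300 6.0000 0.5400 0.0000 0.0000 0.0000 0.0000] k=[104 99 77 13 1 0 0 0 0 0]
t=4: x=[103.5500 97.4700 73.2200 17.6800 1.9900 0.0900 0.0000 0.0000 0.0000 0.0000] k=[104 101 78 16 0 3 0 0 0 0]
t=5: x=[103.7300 99.2000 74.4900 20.1400 1.7100 2.4600 0.2700 0.0000 0.0000 0.0000] k=[104 96 75 20 0 1 0 0 0 0]

0.0697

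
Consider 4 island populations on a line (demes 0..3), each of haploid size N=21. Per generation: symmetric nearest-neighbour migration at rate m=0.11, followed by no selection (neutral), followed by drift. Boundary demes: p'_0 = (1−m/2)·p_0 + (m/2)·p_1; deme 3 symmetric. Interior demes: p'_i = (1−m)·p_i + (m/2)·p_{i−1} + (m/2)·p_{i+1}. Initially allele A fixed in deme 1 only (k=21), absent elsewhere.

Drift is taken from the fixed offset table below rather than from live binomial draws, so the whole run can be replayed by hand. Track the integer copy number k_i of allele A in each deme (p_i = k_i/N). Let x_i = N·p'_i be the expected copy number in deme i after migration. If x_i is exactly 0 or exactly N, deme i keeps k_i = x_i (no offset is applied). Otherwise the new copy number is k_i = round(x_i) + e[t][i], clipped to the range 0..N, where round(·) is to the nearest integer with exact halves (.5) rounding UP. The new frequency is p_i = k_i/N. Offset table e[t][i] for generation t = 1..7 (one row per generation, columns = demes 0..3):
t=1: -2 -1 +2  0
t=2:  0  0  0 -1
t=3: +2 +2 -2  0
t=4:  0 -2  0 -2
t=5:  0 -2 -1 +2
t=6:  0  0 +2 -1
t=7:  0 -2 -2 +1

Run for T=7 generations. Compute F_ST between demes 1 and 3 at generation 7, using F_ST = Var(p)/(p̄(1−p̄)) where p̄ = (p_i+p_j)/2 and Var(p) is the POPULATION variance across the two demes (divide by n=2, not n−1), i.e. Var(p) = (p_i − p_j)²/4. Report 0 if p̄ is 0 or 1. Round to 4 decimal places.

t=0: k=[0 21 0 0]
t=1: x=[1.1550 18.6900 1.1550 0.0000] k=[0 18 3 0]
t=2: x=[0.9900 16.1850 3.6600 0.1650] k=[1 16 4 0]
t=3: x=[1.8250 14.5150 4.4400 0.2200] k=[4 17 2 0]
t=4: x=[4.7150 15.4600 2.7150 0.1100] k=[5 13 3 0]
t=5: x=[5.4400 12.0100 3.3850 0.1650] k=[5 10 2 2]
t=6: x=[5.2750 9.2850 2.4400 2.0000] k=[5 9 4 1]
t=7: x=[5.2200 8.5050 4.1100 1.1650] k=[5 7 2 2]

0.0842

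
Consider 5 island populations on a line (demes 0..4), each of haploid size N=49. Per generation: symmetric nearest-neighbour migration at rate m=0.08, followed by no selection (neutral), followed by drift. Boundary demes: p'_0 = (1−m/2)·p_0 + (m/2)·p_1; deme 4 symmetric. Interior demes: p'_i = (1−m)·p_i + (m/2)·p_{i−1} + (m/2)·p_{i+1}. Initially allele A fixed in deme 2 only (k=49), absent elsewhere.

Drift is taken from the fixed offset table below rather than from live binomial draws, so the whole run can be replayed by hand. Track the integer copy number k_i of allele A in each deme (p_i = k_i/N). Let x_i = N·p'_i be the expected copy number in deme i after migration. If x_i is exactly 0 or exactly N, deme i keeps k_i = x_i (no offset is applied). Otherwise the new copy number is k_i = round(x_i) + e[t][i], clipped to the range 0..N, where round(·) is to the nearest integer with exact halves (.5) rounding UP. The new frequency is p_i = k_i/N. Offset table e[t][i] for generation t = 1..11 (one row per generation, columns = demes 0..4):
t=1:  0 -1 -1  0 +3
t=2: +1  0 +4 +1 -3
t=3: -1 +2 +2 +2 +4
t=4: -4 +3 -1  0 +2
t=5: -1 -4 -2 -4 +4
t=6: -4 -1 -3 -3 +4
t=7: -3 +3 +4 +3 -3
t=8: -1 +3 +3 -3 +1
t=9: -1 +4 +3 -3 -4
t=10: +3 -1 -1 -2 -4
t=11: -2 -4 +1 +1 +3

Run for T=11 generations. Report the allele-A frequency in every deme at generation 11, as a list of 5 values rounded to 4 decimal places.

t=0: k=[0 0 49 0 0]
t=1: x=[0.0000 1.9600 45.0800 1.9600 0.0000] k=[0 1 44 2 0]
t=2: x=[0.0400 2.6800 40.6000 3.6000 0.0800] k=[1 3 45 5 0]
t=3: x=[1.0800 4.6000 41.7200 6.4000 0.2000] k=[0 7 44 8 4]
t=4: x=[0.2800 8.2000 41.0800 9.2800 4.1600] k=[0 11 40 9 6]
t=5: x=[0.4400 11.7200 37.6000 10.1200 6.1200] k=[0 8 36 6 10]
t=6: x=[0.3200 8.8000 33.6800 7.3600 9.8400] k=[0 8 31 4 14]
t=7: x=[0.3200 8.6000 29.0000 5.4800 13.6000] k=[0 12 33 8 11]
t=8: x=[0.4800 12.3600 31.1600 9.1200 10.8800] k=[0 15 34 6 12]
t=9: x=[0.6000 15.1600 32.1200 7.3600 11.7600] k=[0 19 35 4 8]
t=10: x=[0.7600 18.8800 33.1200 5.4000 7.8400] k=[4 18 32 3 4]
t=11: x=[4.5600 18.0000 30.2800 4.2000 3.9600] k=[3 14 31 5 7]

[0.0612, 0.2857, 0.6327, 0.1020, 0.1429]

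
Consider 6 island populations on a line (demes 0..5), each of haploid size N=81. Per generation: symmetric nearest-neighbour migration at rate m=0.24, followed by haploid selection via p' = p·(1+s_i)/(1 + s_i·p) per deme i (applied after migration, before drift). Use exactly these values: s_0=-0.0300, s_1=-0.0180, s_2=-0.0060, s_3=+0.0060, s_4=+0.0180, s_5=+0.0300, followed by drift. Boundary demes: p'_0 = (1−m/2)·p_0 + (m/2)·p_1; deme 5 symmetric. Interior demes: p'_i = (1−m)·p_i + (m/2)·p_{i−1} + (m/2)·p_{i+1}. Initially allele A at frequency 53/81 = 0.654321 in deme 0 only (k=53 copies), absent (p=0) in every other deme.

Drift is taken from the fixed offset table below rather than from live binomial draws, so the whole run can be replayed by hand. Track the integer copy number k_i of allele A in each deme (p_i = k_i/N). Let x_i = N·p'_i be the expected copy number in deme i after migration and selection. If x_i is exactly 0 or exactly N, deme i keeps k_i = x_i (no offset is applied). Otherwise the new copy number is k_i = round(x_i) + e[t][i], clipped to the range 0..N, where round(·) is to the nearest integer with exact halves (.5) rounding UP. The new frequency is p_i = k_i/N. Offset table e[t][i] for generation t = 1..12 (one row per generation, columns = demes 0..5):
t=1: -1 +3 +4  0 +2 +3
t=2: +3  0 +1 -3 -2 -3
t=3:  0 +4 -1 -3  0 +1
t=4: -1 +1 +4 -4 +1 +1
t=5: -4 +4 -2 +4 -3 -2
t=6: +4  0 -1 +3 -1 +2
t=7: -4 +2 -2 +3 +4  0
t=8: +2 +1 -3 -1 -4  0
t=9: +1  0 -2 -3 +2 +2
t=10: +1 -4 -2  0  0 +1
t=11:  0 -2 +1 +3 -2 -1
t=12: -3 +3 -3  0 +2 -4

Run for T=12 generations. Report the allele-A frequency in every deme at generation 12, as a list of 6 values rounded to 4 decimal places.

[0.2346, 0.1975, 0.0617, 0.0741, 0.0617, 0.0000]

t=0: k=[53 0 0 0 0 0]
t=1: x=[46.0360 6.2544 0.0000 0.0000 0.0000 0.0000] k=[45 9 0 0 0 0]
t=2: x=[40.0632 12.0525 1.0736 0.0000 0.0000 0.0000] k=[43 12 2 0 0 0]
t=3: x=[38.6641 14.3048 2.9429 0.2414 0.0000 0.0000] k=[39 18 2 0 0 0]
t=4: x=[35.8702 18.3410 3.6589 0.2414 0.0000 0.0000] k=[35 19 8 0 0 0]
t=5: x=[32.4856 19.3314 8.3150 0.9657 0.0000 0.0000] k=[28 23 6 5 0 0]
t=6: x=[26.8505 21.2738 7.8771 4.5456 0.6107 0.0000] k=[31 21 7 8 0 0]
t=7: x=[29.2286 20.2429 8.7529 6.9580 0.9771 0.0000] k=[25 22 7 10 5 0]
t=8: x=[24.1209 20.2826 9.1112 9.0882 5.0844 0.6179] k=[26 21 6 8 1 1]
t=9: x=[24.8720 19.5295 7.9965 6.9580 1.8724 1.0296] k=[26 20 6 4 4 3]
t=10: x=[24.7534 18.7767 7.3994 4.2641 3.9464 3.2099] k=[26 15 5 4 4 4]
t=11: x=[24.1604 14.8979 6.0462 4.1435 4.0684 4.1139] k=[24 13 7 7 2 3]
t=12: x=[22.1860 13.3957 7.6781 6.4353 2.7673 2.9632] k=[19 16 5 6 5 0]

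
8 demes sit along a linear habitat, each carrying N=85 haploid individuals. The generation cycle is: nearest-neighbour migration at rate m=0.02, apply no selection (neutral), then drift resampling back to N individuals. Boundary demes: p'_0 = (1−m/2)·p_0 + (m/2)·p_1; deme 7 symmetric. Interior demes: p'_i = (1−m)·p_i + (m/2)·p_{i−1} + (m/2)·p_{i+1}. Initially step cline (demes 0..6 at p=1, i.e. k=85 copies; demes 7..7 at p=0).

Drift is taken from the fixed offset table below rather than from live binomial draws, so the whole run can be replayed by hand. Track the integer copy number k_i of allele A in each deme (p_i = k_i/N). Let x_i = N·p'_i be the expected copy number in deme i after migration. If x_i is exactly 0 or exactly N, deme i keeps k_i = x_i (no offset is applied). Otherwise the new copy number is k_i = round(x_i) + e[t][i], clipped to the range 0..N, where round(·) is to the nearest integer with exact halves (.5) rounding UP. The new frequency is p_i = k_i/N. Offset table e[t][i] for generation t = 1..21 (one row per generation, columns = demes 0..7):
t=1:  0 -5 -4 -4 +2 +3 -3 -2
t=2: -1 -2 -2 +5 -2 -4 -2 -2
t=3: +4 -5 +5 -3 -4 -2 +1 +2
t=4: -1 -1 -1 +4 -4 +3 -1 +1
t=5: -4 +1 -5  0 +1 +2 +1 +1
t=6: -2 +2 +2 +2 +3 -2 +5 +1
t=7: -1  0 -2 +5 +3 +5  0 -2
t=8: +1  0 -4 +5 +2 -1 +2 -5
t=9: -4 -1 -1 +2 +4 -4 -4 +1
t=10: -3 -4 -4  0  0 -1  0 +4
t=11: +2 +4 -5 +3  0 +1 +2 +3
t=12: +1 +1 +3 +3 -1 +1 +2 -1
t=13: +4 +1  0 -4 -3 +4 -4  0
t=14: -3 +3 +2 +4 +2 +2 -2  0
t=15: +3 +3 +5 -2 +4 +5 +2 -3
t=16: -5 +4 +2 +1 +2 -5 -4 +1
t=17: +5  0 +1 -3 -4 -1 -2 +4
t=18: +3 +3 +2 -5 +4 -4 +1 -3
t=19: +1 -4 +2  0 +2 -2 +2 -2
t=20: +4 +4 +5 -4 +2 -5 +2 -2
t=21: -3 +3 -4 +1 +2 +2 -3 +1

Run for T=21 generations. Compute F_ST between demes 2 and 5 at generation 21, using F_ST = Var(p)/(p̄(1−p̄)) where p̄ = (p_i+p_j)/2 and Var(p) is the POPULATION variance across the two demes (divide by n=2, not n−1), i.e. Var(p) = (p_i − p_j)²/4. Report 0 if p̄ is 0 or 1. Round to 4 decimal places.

t=0: k=[85 85 85 85 85 85 85 0]
t=1: x=[85.0000 85.0000 85.0000 85.0000 85.0000 85.0000 84.1500 0.8500] k=[85 85 85 85 85 85 81 0]
t=2: x=[85.0000 85.0000 85.0000 85.0000 85.0000 84.9600 80.2300 0.8100] k=[85 85 85 85 85 81 78 0]
t=3: x=[85.0000 85.0000 85.0000 85.0000 84.9600 81.0100 77.2500 0.7800] k=[85 85 85 85 81 79 78 3]
t=4: x=[85.0000 85.0000 85.0000 84.9600 81.0200 79.0100 77.2600 3.7500] k=[85 85 85 85 77 82 76 5]
t=5: x=[85.0000 85.0000 85.0000 84.9200 77.1300 81.8900 75.3500 5.7100] k=[85 85 85 85 78 84 76 7]
t=6: x=[85.0000 85.0000 85.0000 84.9300 78.1300 83.8600 75.3900 7.6900] k=[85 85 85 85 81 82 80 9]
t=7: x=[85.0000 85.0000 85.0000 84.9600 81.0500 81.9700 79.3100 9.7100] k=[85 85 85 85 84 85 79 8]
t=8: x=[85.0000 85.0000 85.0000 84.9900 84.0200 84.9300 78.3500 8.7100] k=[85 85 85 85 85 84 80 4]
t=9: x=[85.0000 85.0000 85.0000 85.0000 84.9900 83.9700 79.2800 4.7600] k=[85 85 85 85 85 80 75 6]
t=10: x=[85.0000 85.0000 85.0000 85.0000 84.9500 80.0000 74.3600 6.6900] k=[85 85 85 85 85 79 74 11]
t=11: x=[85.0000 85.0000 85.0000 85.0000 84.9400 79.0100 73.4200 11.6300] k=[85 85 85 85 85 80 75 15]
t=12: x=[85.0000 85.0000 85.0000 85.0000 84.9500 80.0000 74.4500 15.6000] k=[85 85 85 85 84 81 76 15]
t=13: x=[85.0000 85.0000 85.0000 84.9900 83.9800 80.9800 75.4400 15.6100] k=[85 85 85 81 81 85 71 16]
t=14: x=[85.0000 85.0000 84.9600 81.0400 81.0400 84.8200 70.5900 16.5500] k=[85 85 85 85 83 85 69 17]
t=15: x=[85.0000 85.0000 85.0000 84.9800 83.0400 84.8200 68.6400 17.5200] k=[85 85 85 83 85 85 71 15]
t=16: x=[85.0000 85.0000 84.9800 83.0400 84.9800 84.8600 70.5800 15.5600] k=[85 85 85 84 85 80 67 17]
t=17: x=[85.0000 85.0000 84.9900 84.0200 84.9400 79.9200 66.6300 17.5000] k=[85 85 85 81 81 79 65 22]
t=18: x=[85.0000 85.0000 84.9600 81.0400 80.9800 78.8800 64.7100 22.4300] k=[85 85 85 76 85 75 66 19]
t=19: x=[85.0000 85.0000 84.9100 76.1800 84.8100 75.0100 65.6200 19.4700] k=[85 85 85 76 85 73 68 17]
t=20: x=[85.0000 85.0000 84.9100 76.1800 84.7900 73.0700 67.5400 17.5100] k=[85 85 85 72 85 68 70 16]
t=21: x=[85.0000 85.0000 84.8700 72.2600 84.7000 68.1900 69.4400 16.5400] k=[85 85 81 73 85 70 66 18]

0.0422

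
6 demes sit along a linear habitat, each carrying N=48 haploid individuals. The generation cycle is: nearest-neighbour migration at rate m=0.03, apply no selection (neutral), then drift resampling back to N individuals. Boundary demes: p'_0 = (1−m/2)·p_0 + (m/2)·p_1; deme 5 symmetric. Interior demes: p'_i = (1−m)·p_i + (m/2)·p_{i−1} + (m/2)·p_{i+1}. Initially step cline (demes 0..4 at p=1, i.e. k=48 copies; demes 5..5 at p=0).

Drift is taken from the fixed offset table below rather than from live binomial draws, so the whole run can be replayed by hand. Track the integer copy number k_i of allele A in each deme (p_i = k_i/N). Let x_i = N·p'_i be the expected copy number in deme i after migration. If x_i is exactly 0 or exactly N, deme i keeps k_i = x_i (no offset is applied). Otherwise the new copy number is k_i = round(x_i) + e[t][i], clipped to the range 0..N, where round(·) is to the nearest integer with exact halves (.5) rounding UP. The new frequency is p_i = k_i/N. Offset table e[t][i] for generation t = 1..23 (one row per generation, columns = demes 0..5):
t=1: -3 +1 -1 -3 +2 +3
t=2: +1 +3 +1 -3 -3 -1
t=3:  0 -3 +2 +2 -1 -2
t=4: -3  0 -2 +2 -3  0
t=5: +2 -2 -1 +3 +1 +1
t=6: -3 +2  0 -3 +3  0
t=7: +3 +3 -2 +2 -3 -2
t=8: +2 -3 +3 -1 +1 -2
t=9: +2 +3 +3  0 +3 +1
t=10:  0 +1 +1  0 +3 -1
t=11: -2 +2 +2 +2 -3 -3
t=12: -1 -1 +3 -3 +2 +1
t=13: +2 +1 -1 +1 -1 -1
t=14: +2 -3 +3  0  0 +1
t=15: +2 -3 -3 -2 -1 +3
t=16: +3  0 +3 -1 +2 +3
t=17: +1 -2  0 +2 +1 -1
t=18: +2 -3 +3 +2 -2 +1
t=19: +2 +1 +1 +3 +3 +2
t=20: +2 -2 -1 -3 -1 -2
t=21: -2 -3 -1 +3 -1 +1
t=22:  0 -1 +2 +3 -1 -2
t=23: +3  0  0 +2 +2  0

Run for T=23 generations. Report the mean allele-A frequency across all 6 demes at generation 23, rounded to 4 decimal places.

t=0: k=[48 48 48 48 48 0]
t=1: x=[48.0000 48.0000 48.0000 48.0000 47.2800 0.7200] k=[48 48 48 48 48 4]
t=2: x=[48.0000 48.0000 48.0000 48.0000 47.3400 4.6600] k=[48 48 48 48 44 4]
t=3: x=[48.0000 48.0000 48.0000 47.9400 43.4600 4.6000] k=[48 48 48 48 42 3]
t=4: x=[48.0000 48.0000 48.0000 47.9100 41.5050 3.5850] k=[48 48 48 48 39 4]
t=5: x=[48.0000 48.0000 48.0000 47.8650 38.6100 4.5250] k=[48 48 48 48 40 6]
t=6: x=[48.0000 48.0000 48.0000 47.8800 39.6100 6.5100] k=[48 48 48 45 43 7]
t=7: x=[48.0000 48.0000 47.9550 45.0150 42.4900 7.5400] k=[48 48 46 47 39 6]
t=8: x=[48.0000 47.9700 46.0450 46.8650 38.6250 6.4950] k=[48 45 48 46 40 4]
t=9: x=[47.9550 45.0900 47.9250 45.9400 39.5500 4.5400] k=[48 48 48 46 43 6]
t=10: x=[48.0000 48.0000 47.9700 45.9850 42.4900 6.5550] k=[48 48 48 46 45 6]
t=11: x=[48.0000 48.0000 47.9700 46.0150 44.4300 6.5850] k=[48 48 48 48 41 4]
t=12: x=[48.0000 48.0000 48.0000 47.8950 40.5500 4.5550] k=[48 48 48 45 43 6]
t=13: x=[48.0000 48.0000 47.9550 45.0150 42.4750 6.5550] k=[48 48 47 46 41 6]
t=14: x=[48.0000 47.9850 47.0000 45.9400 40.5500 6.5250] k=[48 45 48 46 41 8]
t=15: x=[47.9550 45.0900 47.9250 45.9550 40.5800 8.4950] k=[48 42 45 44 40 11]
t=16: x=[47.9100 42.1350 44.9400 43.9550 39.6250 11.4350] k=[48 42 48 43 42 14]
t=17: x=[47.9100 42.1800 47.8350 43.0600 41.5950 14.4200] k=[48 40 48 45 43 13]
t=18: x=[47.8800 40.2400 47.8350 45.0150 42.5800 13.4500] k=[48 37 48 47 41 14]
t=19: x=[47.8350 37.3300 47.8200 46.9250 40.6850 14.4050] k=[48 38 48 48 44 16]
t=20: x=[47.8500 38.3000 47.8500 47.9400 43.6400 16.4200] k=[48 36 47 45 43 14]
t=21: x=[47.8200 36.3450 46.8050 45.0000 42.5950 14.4350] k=[46 33 46 48 42 15]
t=22: x=[45.8050 33.3900 45.8350 47.8800 41.6850 15.4050] k=[46 32 48 48 41 13]
t=23: x=[45.7900 32.4500 47.7600 47.8950 40.6850 13.4200] k=[48 32 48 48 43 13]

0.8056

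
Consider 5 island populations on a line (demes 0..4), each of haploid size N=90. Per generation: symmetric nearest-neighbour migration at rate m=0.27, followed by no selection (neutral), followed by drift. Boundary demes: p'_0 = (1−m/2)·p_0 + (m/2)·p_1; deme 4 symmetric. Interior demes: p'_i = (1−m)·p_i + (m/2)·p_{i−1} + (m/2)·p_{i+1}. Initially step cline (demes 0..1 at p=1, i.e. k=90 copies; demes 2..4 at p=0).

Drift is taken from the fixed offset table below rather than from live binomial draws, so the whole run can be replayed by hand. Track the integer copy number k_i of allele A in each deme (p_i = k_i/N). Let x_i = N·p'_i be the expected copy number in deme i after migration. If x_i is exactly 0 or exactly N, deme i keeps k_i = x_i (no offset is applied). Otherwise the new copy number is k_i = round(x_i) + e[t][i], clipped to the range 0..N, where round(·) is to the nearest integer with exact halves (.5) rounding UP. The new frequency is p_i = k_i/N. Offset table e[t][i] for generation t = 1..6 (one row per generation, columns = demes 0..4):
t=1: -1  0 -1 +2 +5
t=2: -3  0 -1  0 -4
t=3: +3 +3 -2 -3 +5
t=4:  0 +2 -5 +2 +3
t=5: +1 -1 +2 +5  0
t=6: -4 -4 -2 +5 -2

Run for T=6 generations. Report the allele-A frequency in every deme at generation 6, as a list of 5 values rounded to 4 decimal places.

[0.8444, 0.6222, 0.3000, 0.2111, 0.0667]

t=0: k=[90 90 0 0 0]
t=1: x=[90.0000 77.8500 12.1500 0.0000 0.0000] k=[90 78 11 0 0]
t=2: x=[88.3800 70.5750 18.5600 1.4850 0.0000] k=[85 71 18 1 0]
t=3: x=[83.1100 65.7350 22.8600 3.1600 0.1350] k=[86 69 21 0 5]
t=4: x=[83.7050 64.8150 24.6450 3.5100 4.3250] k=[84 67 20 6 7]
t=5: x=[81.7050 62.9500 24.4550 8.0250 6.8650] k=[83 62 26 13 7]
t=6: x=[80.1650 59.9750 29.1050 13.9450 7.8100] k=[76 56 27 19 6]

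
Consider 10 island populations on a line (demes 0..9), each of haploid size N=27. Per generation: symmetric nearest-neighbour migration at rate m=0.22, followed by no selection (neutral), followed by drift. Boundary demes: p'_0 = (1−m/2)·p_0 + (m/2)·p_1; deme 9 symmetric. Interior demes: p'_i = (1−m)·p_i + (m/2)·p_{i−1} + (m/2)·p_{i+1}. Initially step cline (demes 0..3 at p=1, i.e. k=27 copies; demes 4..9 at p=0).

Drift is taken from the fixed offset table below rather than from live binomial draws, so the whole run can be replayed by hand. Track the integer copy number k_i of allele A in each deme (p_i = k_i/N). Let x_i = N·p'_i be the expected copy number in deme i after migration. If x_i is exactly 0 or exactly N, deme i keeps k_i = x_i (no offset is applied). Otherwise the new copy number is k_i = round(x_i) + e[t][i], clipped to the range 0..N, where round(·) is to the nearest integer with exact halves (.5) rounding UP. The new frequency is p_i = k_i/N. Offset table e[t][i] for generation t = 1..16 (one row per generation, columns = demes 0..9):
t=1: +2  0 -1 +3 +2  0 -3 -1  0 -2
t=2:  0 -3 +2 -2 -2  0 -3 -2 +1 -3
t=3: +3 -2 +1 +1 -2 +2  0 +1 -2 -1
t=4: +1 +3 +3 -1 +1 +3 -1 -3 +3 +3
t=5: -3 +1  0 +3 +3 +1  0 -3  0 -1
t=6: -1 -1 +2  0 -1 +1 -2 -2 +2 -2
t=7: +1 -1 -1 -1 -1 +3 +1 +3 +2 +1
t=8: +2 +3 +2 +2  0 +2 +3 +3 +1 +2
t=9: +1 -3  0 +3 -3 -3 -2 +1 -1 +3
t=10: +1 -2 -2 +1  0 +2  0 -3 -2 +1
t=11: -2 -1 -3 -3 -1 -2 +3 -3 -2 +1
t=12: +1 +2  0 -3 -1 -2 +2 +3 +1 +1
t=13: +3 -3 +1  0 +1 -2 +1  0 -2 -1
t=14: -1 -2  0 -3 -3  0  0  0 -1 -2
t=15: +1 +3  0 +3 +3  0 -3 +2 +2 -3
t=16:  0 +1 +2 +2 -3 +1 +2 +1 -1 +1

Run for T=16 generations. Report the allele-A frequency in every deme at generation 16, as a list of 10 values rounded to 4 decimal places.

[0.9630, 0.9259, 0.8148, 0.6667, 0.3333, 0.2593, 0.2222, 0.2222, 0.0370, 0.0370]

t=0: k=[27 27 27 27 0 0 0 0 0 0]
t=1: x=[27.0000 27.0000 27.0000 24.0300 2.9700 0.0000 0.0000 0.0000 0.0000 0.0000] k=[27 27 27 27 5 0 0 0 0 0]
t=2: x=[27.0000 27.0000 27.0000 24.5800 6.8700 0.5500 0.0000 0.0000 0.0000 0.0000] k=[27 27 27 23 5 1 0 0 0 0]
t=3: x=[27.0000 27.0000 26.5600 21.4600 6.5400 1.3300 0.1100 0.0000 0.0000 0.0000] k=[27 27 27 22 5 3 0 0 0 0]
t=4: x=[27.0000 27.0000 26.4500 20.6800 6.6500 2.8900 0.3300 0.0000 0.0000 0.0000] k=[27 27 27 20 8 6 0 0 0 0]
t=5: x=[27.0000 27.0000 26.2300 19.4500 9.1000 5.5600 0.6600 0.0000 0.0000 0.0000] k=[27 27 26 22 12 7 1 0 0 0]
t=6: x=[27.0000 26.8900 25.6700 21.3400 12.5500 6.8900 1.5500 0.1100 0.0000 0.0000] k=[27 26 27 21 12 8 0 0 0 0]
t=7: x=[26.8900 26.2200 26.2300 20.6700 12.5500 7.5600 0.8800 0.0000 0.0000 0.0000] k=[27 25 25 20 12 11 2 0 0 0]
t=8: x=[26.7800 25.2200 24.4500 19.6700 12.7700 10.1200 2.7700 0.2200 0.0000 0.0000] k=[27 27 26 22 13 12 6 3 0 0]
t=9: x=[27.0000 26.8900 25.6700 21.4500 13.8800 11.4500 6.3300 3.0000 0.3300 0.0000] k=[27 24 26 24 11 8 4 4 0 0]
t=10: x=[26.6700 24.5500 25.5600 22.7900 12.1000 7.8900 4.4400 3.5600 0.4400 0.0000] k=[27 23 24 24 12 10 4 1 0 0]
t=11: x=[26.5600 23.5500 23.8900 22.6800 13.1000 9.5600 4.3300 1.2200 0.1100 0.0000] k=[25 23 21 20 12 8 7 0 0 0]
t=12: x=[24.7800 23.0000 21.1100 19.2300 12.4400 8.3300 6.3400 0.7700 0.0000 0.0000] k=[26 25 21 16 11 6 8 4 0 0]
t=13: x=[25.8900 24.6700 20.8900 16.0000 11.0000 6.7700 7.3400 4.0000 0.4400 0.0000] k=[27 22 22 16 12 5 8 4 0 0]
t=14: x=[26.4500 22.5500 21.3400 16.2200 11.6700 6.1000 7.2300 4.0000 0.4400 0.0000] k=[25 21 21 13 9 6 7 4 0 0]
t=15: x=[24.5600 21.4400 20.1200 13.4400 9.1100 6.4400 6.5600 3.8900 0.4400 0.0000] k=[26 24 20 16 12 6 4 6 2 0]
t=16: x=[25.7800 23.7800 20.0000 16.0000 11.7800 6.4400 4.4400 5.3400 2.2200 0.2200] k=[26 25 22 18 9 7 6 6 1 1]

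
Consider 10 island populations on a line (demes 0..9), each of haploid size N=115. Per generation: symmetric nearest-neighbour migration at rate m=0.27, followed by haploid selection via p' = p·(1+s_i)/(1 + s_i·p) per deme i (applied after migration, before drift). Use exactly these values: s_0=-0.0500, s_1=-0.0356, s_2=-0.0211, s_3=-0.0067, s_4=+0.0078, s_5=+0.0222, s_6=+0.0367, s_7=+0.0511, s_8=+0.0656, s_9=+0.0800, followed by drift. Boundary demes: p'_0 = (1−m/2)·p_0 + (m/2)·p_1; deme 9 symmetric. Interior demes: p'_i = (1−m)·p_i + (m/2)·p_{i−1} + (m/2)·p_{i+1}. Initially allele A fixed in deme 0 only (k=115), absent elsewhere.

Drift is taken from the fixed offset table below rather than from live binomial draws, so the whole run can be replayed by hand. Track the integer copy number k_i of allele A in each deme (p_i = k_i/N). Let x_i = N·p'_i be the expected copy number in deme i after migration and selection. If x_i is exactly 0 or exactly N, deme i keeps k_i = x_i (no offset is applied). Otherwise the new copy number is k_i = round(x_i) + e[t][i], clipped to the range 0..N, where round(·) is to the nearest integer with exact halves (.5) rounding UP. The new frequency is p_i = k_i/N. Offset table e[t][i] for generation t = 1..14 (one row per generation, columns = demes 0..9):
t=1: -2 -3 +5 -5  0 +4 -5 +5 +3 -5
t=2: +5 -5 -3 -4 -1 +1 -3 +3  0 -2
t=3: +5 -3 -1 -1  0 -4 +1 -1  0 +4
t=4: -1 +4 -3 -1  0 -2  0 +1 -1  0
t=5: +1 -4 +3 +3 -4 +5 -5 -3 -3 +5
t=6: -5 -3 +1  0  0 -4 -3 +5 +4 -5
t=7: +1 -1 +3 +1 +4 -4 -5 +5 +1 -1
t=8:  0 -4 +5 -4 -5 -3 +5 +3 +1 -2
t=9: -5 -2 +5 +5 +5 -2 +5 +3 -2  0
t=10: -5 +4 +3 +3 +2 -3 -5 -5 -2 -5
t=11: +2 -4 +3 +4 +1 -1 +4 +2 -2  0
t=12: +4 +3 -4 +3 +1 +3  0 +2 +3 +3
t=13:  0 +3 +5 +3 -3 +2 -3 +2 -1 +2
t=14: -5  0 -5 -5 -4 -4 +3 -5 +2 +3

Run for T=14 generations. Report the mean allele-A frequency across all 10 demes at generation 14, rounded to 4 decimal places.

t=0: k=[115 0 0 0 0 0 0 0 0 0]
t=1: x=[98.7732 15.0446 0.0000 0.0000 0.0000 0.0000 0.0000 0.0000 0.0000 0.0000] k=[97 12 0 0 0 0 0 0 0 0]
t=2: x=[84.3866 21.2205 1.5863 0.0000 0.0000 0.0000 0.0000 0.0000 0.0000 0.0000] k=[89 16 0 0 0 0 0 0 0 0]
t=3: x=[77.8672 23.0203 2.1153 0.0000 0.0000 0.0000 0.0000 0.0000 0.0000 0.0000] k=[83 20 1 0 0 0 0 0 0 0]
t=4: x=[73.1392 25.2190 3.3597 0.1341 0.0000 0.0000 0.0000 0.0000 0.0000 0.0000] k=[72 29 0 0 0 0 0 0 0 0]
t=5: x=[64.7487 30.0779 3.8351 0.0000 0.0000 0.0000 0.0000 0.0000 0.0000 0.0000] k=[66 26 7 0 0 0 0 0 0 0]
t=6: x=[59.1279 28.0589 8.4515 0.9387 0.0000 0.0000 0.0000 0.0000 0.0000 0.0000] k=[54 25 9 1 0 0 0 0 0 0]
t=7: x=[48.6399 26.0180 9.8856 1.9322 0.1361 0.0000 0.0000 0.0000 0.0000 0.0000] k=[50 25 13 3 4 0 0 0 0 0]
t=8: x=[45.2102 26.0180 13.0217 4.4561 3.3502 0.5519 0.0000 0.0000 0.0000 0.0000] k=[45 22 18 0 0 0 0 0 0 0]
t=9: x=[40.5387 23.8720 15.8168 2.4141 0.0000 0.0000 0.0000 0.0000 0.0000 0.0000] k=[36 22 21 7 0 0 0 0 0 0]
t=10: x=[32.8923 23.0790 18.9057 7.8954 0.9523 0.0000 0.0000 0.0000 0.0000 0.0000] k=[28 27 22 11 3 0 0 0 0 0]
t=11: x=[26.7964 25.7288 20.8239 11.3361 3.7027 0.4140 0.0000 0.0000 0.0000 0.0000] k=[29 22 24 15 5 0 0 0 0 0]
t=12: x=[26.9814 22.5506 22.1314 14.7782 5.7171 0.6899 0.0000 0.0000 0.0000 0.0000] k=[31 26 18 18 7 4 0 0 0 0]
t=13: x=[29.1937 24.8810 18.7430 16.4201 8.1386 3.9479 0.5597 0.0000 0.0000 0.0000] k=[29 28 24 19 5 6 0 0 0 0]
t=14: x=[27.7703 26.8419 23.4642 17.6842 7.0764 5.1622 0.8395 0.0000 0.0000 0.0000] k=[23 27 18 13 3 1 4 0 0 0]

0.0774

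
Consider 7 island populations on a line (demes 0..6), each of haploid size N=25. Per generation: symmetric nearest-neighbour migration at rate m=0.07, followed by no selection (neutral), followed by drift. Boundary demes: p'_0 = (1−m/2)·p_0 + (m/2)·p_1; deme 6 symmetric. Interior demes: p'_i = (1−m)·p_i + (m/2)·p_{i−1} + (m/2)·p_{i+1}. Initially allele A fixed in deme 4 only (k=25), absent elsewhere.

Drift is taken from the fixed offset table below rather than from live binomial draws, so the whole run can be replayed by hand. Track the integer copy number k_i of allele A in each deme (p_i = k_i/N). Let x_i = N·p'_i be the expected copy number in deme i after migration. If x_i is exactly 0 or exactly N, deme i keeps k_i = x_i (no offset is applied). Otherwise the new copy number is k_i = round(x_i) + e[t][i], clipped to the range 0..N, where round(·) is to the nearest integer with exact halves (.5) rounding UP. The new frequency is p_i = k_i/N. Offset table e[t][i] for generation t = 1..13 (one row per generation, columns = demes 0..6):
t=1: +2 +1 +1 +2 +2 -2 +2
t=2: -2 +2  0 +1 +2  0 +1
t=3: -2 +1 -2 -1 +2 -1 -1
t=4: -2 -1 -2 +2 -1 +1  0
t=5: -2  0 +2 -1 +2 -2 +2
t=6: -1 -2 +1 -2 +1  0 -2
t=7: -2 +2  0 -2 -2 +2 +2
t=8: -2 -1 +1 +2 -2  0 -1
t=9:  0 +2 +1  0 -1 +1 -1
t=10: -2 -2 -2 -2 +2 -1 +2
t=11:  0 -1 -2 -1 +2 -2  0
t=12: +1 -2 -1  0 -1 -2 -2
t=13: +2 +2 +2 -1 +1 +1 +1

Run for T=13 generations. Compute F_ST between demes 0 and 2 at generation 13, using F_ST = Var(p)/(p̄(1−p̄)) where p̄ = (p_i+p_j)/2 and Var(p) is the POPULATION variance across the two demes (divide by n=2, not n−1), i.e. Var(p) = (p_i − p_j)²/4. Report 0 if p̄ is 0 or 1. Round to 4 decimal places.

0.0417

t=0: k=[0 0 0 0 25 0 0]
t=1: x=[0.0000 0.0000 0.0000 0.8750 23.2500 0.8750 0.0000] k=[0 0 0 3 25 0 0]
t=2: x=[0.0000 0.0000 0.1050 3.6650 23.3550 0.8750 0.0000] k=[0 0 0 5 25 1 0]
t=3: x=[0.0000 0.0000 0.1750 5.5250 23.4600 1.8050 0.0350] k=[0 0 0 5 25 1 0]
t=4: x=[0.0000 0.0000 0.1750 5.5250 23.4600 1.8050 0.0350] k=[0 0 0 8 22 3 0]
t=5: x=[0.0000 0.0000 0.2800 8.2100 20.8450 3.5600 0.1050] k=[0 0 2 7 23 2 2]
t=6: x=[0.0000 0.0700 2.1050 7.3850 21.7050 2.7350 2.0000] k=[0 0 3 5 23 3 0]
t=7: x=[0.0000 0.1050 2.9650 5.5600 21.6700 3.5950 0.1050] k=[0 2 3 4 20 6 2]
t=8: x=[0.0700 1.9650 3.0000 4.5250 18.9500 6.3500 2.1400] k=[0 1 4 7 17 6 1]
t=9: x=[0.0350 1.0700 4.0000 7.2450 16.2650 6.2100 1.1750] k=[0 3 5 7 15 7 0]
t=10: x=[0.1050 2.9650 5.0000 7.2100 14.4400 7.0350 0.2450] k=[0 1 3 5 16 6 2]
t=11: x=[0.0350 1.0350 3.0000 5.3150 15.2650 6.2100 2.1400] k=[0 0 1 4 17 4 2]
t=12: x=[0.0000 0.0350 1.0700 4.3500 16.0900 4.3850 2.0700] k=[0 0 0 4 15 2 0]
t=13: x=[0.0000 0.0000 0.1400 4.2450 14.1600 2.3850 0.0700] k=[0 0 2 3 15 3 1]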